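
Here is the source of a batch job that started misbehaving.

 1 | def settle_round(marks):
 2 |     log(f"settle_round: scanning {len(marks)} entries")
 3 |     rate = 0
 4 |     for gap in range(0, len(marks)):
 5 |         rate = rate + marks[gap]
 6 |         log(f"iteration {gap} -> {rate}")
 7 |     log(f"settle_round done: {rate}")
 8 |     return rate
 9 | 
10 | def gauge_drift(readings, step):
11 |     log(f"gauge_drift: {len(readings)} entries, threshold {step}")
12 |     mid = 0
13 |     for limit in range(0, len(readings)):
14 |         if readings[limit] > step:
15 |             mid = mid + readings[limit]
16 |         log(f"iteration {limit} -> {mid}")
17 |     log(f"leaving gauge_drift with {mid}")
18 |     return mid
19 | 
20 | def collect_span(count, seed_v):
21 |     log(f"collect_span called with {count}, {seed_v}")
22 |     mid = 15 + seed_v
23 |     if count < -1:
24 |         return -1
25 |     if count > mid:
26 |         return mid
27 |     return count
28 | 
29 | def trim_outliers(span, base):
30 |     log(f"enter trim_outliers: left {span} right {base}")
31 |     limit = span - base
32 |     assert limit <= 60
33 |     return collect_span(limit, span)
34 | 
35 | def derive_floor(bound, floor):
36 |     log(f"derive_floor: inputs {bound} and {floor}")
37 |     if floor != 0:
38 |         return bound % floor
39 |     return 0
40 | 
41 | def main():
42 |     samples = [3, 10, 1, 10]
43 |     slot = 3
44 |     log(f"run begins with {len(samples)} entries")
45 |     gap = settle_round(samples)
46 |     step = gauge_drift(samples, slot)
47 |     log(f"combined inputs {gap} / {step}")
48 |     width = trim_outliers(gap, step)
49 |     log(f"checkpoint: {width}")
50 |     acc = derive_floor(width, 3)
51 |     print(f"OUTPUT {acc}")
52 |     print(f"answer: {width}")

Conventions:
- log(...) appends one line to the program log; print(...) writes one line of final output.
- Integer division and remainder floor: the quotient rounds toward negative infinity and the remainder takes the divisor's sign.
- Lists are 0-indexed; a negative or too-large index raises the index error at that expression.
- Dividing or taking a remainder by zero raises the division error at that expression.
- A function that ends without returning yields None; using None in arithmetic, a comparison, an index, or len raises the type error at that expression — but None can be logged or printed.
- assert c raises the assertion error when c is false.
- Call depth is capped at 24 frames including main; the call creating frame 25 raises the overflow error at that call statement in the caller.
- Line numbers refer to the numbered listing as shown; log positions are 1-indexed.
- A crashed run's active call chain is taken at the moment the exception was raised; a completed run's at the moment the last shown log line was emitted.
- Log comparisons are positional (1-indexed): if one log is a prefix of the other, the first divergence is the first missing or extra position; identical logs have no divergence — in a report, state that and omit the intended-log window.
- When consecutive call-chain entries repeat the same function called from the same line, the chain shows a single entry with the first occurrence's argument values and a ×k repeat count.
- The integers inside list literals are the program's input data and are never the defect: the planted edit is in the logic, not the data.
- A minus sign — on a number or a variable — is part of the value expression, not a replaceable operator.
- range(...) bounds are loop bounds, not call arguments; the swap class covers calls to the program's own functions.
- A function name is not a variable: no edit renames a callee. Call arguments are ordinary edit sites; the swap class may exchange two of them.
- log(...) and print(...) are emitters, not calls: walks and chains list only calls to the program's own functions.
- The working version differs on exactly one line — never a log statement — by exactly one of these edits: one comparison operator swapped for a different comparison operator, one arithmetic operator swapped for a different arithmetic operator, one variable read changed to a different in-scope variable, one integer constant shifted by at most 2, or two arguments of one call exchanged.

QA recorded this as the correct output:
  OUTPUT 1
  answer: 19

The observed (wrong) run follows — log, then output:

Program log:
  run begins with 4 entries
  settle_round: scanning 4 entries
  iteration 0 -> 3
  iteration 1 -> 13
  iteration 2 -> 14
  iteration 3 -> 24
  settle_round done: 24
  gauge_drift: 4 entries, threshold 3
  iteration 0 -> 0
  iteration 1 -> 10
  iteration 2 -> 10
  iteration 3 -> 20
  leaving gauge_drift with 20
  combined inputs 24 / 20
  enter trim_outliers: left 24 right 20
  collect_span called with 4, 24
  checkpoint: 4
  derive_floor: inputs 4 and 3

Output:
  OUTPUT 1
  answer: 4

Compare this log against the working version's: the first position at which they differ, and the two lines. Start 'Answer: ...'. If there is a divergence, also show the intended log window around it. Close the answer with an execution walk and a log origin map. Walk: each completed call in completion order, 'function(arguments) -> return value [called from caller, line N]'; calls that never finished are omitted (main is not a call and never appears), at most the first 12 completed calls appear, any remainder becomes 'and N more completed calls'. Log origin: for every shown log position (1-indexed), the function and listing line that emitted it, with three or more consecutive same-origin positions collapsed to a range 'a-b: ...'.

Answer: position 16; shown 'collect_span called with 4, 24' vs intended 'collect_span called with 24, 4'.
Intended log window:
  14: combined inputs 24 / 20
  15: enter trim_outliers: left 24 right 20
  16: collect_span called with 24, 4
  17: checkpoint: 19
Execution walk:
  settle_round([3, 10, 1, 10]) -> 24  [called from main, line 45]
  gauge_drift([3, 10, 1, 10], 3) -> 20  [called from main, line 46]
  collect_span(4, 24) -> 4  [called from trim_outliers, line 33]
  trim_outliers(24, 20) -> 4  [called from main, line 48]
  derive_floor(4, 3) -> 1  [called from main, line 50]
Origin of each log line:
  1: logged in main at line 44
  2: logged in settle_round at line 2
  3-6: logged in settle_round at line 6
  7: logged in settle_round at line 7
  8: logged in gauge_drift at line 11
  9-12: logged in gauge_drift at line 16
  13: logged in gauge_drift at line 17
  14: logged in main at line 47
  15: logged in trim_outliers at line 30
  16: logged in collect_span at line 21
  17: logged in main at line 49
  18: logged in derive_floor at line 36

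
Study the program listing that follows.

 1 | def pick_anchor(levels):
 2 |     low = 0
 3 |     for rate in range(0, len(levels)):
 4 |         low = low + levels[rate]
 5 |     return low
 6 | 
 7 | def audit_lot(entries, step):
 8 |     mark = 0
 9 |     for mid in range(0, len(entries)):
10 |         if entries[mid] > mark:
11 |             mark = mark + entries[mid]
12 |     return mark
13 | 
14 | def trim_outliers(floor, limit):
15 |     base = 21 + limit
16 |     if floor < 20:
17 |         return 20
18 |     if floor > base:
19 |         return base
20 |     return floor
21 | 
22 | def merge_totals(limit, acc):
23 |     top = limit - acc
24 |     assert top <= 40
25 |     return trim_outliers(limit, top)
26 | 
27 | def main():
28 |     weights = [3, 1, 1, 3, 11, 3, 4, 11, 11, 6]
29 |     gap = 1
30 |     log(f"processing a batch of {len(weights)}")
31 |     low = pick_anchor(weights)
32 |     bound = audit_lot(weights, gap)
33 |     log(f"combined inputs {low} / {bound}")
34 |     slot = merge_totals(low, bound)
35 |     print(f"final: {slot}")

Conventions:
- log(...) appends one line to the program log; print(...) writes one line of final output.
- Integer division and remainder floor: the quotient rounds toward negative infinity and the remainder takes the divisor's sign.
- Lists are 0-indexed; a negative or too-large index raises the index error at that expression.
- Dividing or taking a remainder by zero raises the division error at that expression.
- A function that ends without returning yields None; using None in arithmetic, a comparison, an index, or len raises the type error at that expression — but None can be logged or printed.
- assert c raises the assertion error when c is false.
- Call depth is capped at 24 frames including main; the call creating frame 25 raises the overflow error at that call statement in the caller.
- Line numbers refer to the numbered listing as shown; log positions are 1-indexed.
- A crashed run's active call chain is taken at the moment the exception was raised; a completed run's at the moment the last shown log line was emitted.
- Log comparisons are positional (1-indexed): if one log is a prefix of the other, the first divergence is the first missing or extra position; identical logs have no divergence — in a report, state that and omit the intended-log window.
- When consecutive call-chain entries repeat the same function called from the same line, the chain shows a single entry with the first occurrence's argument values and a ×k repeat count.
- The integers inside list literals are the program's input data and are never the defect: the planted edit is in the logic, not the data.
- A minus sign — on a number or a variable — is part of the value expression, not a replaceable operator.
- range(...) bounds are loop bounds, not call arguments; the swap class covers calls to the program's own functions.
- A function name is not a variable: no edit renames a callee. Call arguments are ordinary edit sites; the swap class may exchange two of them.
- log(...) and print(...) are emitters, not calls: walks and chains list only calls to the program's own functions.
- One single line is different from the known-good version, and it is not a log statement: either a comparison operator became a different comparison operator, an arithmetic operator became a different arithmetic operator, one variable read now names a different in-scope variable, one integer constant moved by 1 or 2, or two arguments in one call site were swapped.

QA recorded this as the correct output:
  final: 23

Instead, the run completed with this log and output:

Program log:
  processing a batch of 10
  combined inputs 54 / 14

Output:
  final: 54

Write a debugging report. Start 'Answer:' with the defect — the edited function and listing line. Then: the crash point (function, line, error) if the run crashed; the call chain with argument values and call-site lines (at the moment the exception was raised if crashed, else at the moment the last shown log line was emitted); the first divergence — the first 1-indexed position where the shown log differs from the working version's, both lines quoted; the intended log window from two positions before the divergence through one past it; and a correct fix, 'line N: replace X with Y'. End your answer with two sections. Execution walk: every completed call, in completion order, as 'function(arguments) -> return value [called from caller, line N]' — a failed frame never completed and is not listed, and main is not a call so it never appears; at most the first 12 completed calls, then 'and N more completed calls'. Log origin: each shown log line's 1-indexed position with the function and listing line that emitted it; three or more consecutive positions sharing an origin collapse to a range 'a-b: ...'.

Answer: the defect is in audit_lot at line 10.
Key fact: At log position 2 the runs split — shown 'combined inputs 54 / 14', but the working version logs 'combined inputs 54 / 52'.
Call chain: main.
First divergence: position 2 — shown 'combined inputs 54 / 14', intended 'combined inputs 54 / 52'.
Intended log window:
  1: processing a batch of 10
  2: combined inputs 54 / 52
Execution walk:
  pick_anchor([3, 1, 1, 3, 11, 3, 4, 11, 11, 6]) -> 54  [called from main, line 31]
  audit_lot([3, 1, 1, 3, 11, 3, 4, 11, 11, 6], 1) -> 14  [called from main, line 32]
  trim_outliers(54, 40) -> 54  [called from merge_totals, line 25]
  merge_totals(54, 14) -> 54  [called from main, line 34]
Origin of each log line:
  1: logged in main at line 30
  2: logged in main at line 33
A correct fix: line 10: replace `mark` with `step`.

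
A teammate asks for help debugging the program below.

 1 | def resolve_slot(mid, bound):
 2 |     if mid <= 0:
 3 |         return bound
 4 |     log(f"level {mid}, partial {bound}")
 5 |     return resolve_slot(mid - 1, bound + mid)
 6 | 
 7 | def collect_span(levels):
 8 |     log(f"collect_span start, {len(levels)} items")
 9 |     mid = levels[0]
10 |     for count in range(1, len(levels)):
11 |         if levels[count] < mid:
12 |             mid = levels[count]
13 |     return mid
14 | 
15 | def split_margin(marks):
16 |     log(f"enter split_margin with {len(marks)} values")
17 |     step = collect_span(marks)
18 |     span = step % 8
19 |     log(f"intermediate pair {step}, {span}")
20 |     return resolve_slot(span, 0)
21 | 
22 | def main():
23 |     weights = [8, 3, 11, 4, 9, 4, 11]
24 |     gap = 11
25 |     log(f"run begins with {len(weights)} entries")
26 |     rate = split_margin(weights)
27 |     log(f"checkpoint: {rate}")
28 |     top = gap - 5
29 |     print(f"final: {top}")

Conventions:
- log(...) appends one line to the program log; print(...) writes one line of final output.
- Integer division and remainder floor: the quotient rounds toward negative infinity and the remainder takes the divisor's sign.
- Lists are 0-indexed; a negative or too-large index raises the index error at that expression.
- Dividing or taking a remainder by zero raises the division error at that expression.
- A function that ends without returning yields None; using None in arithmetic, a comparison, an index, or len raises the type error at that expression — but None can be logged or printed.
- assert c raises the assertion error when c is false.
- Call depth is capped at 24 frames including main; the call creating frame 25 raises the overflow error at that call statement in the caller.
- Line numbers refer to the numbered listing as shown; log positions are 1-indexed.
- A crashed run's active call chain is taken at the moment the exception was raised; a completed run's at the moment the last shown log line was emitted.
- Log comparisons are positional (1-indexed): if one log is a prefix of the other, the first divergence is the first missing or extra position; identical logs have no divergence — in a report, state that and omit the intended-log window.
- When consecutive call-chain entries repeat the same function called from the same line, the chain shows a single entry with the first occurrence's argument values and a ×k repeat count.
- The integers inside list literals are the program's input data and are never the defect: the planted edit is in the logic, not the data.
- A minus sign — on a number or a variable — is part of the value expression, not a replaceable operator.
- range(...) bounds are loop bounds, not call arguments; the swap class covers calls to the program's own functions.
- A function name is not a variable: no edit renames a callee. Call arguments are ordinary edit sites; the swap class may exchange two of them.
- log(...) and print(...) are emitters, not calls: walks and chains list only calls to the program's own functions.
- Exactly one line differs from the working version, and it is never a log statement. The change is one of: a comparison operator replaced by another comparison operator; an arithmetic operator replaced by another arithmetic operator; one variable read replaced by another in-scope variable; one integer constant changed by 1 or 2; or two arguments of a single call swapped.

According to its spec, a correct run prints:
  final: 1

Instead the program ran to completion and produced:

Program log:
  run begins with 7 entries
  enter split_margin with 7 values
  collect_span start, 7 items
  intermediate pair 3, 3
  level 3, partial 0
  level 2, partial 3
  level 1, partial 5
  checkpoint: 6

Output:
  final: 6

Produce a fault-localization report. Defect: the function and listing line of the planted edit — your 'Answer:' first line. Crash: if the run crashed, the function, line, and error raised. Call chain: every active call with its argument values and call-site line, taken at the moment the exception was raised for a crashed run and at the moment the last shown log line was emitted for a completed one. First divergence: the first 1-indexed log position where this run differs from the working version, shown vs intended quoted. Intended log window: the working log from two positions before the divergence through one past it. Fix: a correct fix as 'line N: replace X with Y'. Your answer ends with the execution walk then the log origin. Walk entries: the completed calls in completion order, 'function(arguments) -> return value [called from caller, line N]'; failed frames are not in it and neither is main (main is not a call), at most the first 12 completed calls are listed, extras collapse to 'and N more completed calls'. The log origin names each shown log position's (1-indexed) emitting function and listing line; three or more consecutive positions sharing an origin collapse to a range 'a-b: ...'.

Answer: the defect is in main at line 28.
The tell: Log streams are identical — the defect surfaces only in the printed output.
Call chain: main.
First divergence: none (the log streams are identical).
Execution walk:
  collect_span([8, 3, 11, 4, 9, 4, 11]) -> 3  [called from split_margin, line 17]
  resolve_slot(0, 6) -> 6  [called from resolve_slot, line 5]
  resolve_slot(1, 5) -> 6  [called from resolve_slot, line 5]
  resolve_slot(2, 3) -> 6  [called from resolve_slot, line 5]
  resolve_slot(3, 0) -> 6  [called from split_margin, line 20]
  split_margin([8, 3, 11, 4, 9, 4, 11]) -> 6  [called from main, line 26]
Log line origins:
  1: from main, line 25
  2: from split_margin, line 16
  3: from collect_span, line 8
  4: from split_margin, line 19
  5-7: from resolve_slot, line 4
  8: from main, line 27
A correct fix: line 28: replace `gap` with `rate`.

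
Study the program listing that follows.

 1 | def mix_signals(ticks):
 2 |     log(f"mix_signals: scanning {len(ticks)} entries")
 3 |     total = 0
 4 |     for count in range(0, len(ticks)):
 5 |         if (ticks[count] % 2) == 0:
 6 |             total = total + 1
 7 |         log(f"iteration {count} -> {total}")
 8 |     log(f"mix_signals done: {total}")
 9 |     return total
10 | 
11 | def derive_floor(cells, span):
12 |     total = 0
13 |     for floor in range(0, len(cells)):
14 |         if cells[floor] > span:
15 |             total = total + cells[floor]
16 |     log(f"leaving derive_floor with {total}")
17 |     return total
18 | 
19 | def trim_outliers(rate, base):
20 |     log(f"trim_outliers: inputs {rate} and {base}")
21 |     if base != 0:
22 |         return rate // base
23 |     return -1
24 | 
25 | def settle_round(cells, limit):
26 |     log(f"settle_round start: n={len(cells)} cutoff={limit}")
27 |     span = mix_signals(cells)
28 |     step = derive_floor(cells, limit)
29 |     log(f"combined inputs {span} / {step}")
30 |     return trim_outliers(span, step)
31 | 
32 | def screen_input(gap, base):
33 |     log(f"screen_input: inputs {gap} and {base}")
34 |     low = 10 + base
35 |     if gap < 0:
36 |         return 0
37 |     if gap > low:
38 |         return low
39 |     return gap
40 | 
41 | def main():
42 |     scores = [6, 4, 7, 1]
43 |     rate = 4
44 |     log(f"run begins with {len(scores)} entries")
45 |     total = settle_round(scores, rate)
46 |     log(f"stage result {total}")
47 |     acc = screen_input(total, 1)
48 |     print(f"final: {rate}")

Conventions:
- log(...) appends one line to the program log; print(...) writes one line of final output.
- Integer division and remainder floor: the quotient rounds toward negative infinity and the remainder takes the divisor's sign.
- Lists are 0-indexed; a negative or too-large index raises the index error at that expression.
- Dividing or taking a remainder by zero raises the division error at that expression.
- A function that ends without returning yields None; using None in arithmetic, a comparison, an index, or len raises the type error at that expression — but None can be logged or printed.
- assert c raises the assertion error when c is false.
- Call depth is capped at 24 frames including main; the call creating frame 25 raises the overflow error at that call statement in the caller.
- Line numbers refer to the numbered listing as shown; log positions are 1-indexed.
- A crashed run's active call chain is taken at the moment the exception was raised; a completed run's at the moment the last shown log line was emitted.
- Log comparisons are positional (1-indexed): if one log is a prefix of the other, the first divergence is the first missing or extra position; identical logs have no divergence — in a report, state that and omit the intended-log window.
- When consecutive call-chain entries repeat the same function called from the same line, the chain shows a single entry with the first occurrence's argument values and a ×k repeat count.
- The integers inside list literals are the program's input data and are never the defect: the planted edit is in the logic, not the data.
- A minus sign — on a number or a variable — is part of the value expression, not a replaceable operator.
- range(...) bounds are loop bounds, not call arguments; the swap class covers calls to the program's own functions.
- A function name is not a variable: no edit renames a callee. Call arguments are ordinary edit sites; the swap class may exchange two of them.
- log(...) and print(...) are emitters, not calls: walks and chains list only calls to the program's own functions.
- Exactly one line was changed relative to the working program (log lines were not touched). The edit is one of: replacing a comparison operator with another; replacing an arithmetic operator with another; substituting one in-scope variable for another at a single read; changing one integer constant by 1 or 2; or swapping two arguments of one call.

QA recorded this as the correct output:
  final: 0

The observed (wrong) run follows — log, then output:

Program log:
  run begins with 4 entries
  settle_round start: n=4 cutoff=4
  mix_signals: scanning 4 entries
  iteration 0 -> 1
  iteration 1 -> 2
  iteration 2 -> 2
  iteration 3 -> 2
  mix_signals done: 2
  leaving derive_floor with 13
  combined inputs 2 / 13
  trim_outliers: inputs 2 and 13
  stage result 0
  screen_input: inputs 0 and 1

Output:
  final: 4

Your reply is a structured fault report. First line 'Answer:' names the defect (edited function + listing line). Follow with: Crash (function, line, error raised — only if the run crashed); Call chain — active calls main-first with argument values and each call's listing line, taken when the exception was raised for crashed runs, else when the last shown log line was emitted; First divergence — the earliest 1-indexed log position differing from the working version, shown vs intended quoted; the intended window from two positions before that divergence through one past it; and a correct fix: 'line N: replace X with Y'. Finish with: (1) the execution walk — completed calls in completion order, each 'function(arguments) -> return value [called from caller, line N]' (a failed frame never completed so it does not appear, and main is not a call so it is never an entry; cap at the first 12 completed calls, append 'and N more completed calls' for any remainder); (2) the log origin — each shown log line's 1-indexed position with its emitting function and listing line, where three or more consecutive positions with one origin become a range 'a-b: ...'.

Answer: the defect is in main at line 48.
The tell: Every logged value matches the working version; the printed result is what differs.
Call chain: main -> screen_input(0, 1) (called at line 47).
First divergence: none; the two logs match at every position.
Execution walk:
  mix_signals([6, 4, 7, 1]) -> 2  [called from settle_round, line 27]
  derive_floor([6, 4, 7, 1], 4) -> 13  [called from settle_round, line 28]
  trim_outliers(2, 13) -> 0  [called from settle_round, line 30]
  settle_round([6, 4, 7, 1], 4) -> 0  [called from main, line 45]
  screen_input(0, 1) -> 0  [called from main, line 47]
Log origins:
  1: emitted by main (line 44)
  2: emitted by settle_round (line 26)
  3: emitted by mix_signals (line 2)
  4-7: emitted by mix_signals (line 7)
  8: emitted by mix_signals (line 8)
  9: emitted by derive_floor (line 16)
  10: emitted by settle_round (line 29)
  11: emitted by trim_outliers (line 20)
  12: emitted by main (line 46)
  13: emitted by screen_input (line 33)
A correct fix: line 48: replace `rate` with `acc`.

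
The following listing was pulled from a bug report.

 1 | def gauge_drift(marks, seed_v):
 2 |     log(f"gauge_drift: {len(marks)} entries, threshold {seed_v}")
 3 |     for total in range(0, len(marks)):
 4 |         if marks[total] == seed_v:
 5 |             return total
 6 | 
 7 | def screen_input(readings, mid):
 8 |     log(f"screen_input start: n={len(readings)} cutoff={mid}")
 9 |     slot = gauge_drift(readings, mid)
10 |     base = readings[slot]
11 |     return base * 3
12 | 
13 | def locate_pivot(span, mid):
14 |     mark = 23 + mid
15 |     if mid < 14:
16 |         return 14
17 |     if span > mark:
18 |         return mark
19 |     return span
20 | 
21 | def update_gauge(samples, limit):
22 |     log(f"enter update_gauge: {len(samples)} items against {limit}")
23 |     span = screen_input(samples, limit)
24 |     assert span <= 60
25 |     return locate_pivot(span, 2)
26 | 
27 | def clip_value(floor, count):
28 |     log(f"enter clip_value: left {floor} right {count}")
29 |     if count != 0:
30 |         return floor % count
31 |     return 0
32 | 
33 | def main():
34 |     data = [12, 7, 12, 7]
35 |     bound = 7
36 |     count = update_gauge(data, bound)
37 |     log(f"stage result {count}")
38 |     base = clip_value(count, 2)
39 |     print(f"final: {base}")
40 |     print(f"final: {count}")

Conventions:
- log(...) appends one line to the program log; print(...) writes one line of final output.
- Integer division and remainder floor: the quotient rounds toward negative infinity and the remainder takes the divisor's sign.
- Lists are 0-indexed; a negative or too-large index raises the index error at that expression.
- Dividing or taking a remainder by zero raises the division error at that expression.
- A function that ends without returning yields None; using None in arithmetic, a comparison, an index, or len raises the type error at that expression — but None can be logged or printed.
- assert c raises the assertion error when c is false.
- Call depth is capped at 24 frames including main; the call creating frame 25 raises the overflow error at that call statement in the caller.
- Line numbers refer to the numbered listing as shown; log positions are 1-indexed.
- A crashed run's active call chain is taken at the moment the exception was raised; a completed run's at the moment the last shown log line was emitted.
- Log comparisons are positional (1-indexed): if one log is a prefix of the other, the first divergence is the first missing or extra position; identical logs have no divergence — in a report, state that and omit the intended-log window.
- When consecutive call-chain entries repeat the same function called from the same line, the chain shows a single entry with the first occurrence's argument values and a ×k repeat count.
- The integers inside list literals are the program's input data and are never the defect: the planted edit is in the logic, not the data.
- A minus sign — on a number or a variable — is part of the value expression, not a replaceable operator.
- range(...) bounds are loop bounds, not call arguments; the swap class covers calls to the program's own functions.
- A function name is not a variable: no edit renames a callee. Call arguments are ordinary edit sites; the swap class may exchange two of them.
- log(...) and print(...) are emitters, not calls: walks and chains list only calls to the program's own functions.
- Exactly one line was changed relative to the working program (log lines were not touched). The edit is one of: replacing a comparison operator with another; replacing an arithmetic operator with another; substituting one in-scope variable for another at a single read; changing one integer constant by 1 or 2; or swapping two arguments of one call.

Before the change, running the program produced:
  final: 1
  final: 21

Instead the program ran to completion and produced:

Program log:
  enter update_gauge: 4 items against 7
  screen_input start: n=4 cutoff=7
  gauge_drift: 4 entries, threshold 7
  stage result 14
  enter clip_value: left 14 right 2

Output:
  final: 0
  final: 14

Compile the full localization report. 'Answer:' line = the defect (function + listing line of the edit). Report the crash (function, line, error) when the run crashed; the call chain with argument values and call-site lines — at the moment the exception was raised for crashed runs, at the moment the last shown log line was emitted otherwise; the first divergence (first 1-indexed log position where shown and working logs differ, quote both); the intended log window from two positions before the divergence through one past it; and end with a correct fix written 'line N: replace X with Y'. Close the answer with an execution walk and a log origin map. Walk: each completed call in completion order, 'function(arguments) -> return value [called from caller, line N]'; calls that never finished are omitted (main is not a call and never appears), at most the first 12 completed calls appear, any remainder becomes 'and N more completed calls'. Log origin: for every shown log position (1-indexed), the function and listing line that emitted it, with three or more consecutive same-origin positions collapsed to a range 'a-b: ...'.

Answer: the defect is in locate_pivot at line 15.
The tell: At log position 4 the runs split — shown 'stage result 14', but the working version logs 'stage result 21'.
Call chain: main -> clip_value(14, 2) (called at line 38).
First divergence: position 4 — shown 'stage result 14', intended 'stage result 21'.
Intended log window:
  2: screen_input start: n=4 cutoff=7
  3: gauge_drift: 4 entries, threshold 7
  4: stage result 21
  5: enter clip_value: left 21 right 2
Execution walk:
  gauge_drift([12, 7, 12, 7], 7) -> 1  [called from screen_input, line 9]
  screen_input([12, 7, 12, 7], 7) -> 21  [called from update_gauge, line 23]
  locate_pivot(21, 2) -> 14  [called from update_gauge, line 25]
  update_gauge([12, 7, 12, 7], 7) -> 14  [called from main, line 36]
  clip_value(14, 2) -> 0  [called from main, line 38]
Log line origins:
  1: from update_gauge, line 22
  2: from screen_input, line 8
  3: from gauge_drift, line 2
  4: from main, line 37
  5: from clip_value, line 28
A correct fix: line 15: replace `mid` with `span`.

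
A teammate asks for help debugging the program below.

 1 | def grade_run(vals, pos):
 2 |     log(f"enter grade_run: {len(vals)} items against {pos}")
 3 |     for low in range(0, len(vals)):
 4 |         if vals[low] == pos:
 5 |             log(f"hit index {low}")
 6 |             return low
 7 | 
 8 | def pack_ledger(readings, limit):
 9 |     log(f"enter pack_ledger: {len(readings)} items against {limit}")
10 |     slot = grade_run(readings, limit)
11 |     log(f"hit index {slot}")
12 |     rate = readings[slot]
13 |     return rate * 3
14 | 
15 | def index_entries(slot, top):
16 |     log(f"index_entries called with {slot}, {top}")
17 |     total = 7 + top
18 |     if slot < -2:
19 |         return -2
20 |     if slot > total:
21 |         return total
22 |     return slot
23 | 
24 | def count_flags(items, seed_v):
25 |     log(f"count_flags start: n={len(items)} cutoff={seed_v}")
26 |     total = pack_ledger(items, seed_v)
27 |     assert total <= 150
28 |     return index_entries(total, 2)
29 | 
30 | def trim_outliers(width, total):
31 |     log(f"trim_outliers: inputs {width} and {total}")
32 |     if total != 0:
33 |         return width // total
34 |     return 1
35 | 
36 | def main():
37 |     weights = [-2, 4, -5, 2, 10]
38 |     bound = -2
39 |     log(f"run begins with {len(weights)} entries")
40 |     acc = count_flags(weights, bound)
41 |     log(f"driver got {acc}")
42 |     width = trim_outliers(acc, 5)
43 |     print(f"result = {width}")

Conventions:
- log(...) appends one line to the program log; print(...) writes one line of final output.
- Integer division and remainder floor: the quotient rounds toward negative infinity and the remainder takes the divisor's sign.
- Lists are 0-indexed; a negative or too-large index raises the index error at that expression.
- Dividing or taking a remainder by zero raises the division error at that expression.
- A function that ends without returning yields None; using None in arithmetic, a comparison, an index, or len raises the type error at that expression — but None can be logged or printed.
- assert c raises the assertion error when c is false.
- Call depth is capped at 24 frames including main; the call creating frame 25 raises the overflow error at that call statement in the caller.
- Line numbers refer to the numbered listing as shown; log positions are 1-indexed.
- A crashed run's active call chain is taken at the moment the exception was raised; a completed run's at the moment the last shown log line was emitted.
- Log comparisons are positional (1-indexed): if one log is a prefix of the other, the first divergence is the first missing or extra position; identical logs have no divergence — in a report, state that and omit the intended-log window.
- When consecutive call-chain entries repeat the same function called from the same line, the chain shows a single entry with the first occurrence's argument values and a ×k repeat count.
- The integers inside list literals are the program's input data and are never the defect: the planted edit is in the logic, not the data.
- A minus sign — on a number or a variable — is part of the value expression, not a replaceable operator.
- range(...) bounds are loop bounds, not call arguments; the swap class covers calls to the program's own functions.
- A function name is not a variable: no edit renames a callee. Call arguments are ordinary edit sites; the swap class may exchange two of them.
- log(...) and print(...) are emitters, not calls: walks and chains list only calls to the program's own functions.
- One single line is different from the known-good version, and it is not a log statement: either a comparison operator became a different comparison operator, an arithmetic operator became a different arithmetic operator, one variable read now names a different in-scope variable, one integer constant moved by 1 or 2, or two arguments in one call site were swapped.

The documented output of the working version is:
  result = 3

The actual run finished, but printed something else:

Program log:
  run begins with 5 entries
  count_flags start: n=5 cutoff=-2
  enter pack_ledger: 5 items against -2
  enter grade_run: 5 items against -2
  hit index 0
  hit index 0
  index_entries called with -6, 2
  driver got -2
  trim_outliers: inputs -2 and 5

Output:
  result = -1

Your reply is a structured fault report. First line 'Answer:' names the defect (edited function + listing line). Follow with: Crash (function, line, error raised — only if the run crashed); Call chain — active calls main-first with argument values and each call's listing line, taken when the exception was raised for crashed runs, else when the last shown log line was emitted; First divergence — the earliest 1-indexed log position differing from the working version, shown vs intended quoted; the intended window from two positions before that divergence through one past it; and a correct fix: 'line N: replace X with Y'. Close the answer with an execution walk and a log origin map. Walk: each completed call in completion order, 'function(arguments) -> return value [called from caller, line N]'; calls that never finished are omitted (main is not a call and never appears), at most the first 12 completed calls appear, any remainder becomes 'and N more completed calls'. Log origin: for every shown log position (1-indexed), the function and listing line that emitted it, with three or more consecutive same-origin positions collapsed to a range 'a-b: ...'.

Answer: the defect is in trim_outliers at line 33.
Key observation: Nothing in the log betrays the bug — only the output does.
Call chain: main -> trim_outliers(-2, 5) (called at line 42).
First divergence: none (the log streams are identical).
Execution walk:
  grade_run([-2, 4, -5, 2, 10], -2) -> 0  [called from pack_ledger, line 10]
  pack_ledger([-2, 4, -5, 2, 10], -2) -> -6  [called from count_flags, line 26]
  index_entries(-6, 2) -> -2  [called from count_flags, line 28]
  count_flags([-2, 4, -5, 2, 10], -2) -> -2  [called from main, line 40]
  trim_outliers(-2, 5) -> -1  [called from main, line 42]
Log origins:
  1: from main, line 39
  2: from count_flags, line 25
  3: from pack_ledger, line 9
  4: from grade_run, line 2
  5: from grade_run, line 5
  6: from pack_ledger, line 11
  7: from index_entries, line 16
  8: from main, line 41
  9: from trim_outliers, line 31
A correct fix: line 33: replace `//` with `%`.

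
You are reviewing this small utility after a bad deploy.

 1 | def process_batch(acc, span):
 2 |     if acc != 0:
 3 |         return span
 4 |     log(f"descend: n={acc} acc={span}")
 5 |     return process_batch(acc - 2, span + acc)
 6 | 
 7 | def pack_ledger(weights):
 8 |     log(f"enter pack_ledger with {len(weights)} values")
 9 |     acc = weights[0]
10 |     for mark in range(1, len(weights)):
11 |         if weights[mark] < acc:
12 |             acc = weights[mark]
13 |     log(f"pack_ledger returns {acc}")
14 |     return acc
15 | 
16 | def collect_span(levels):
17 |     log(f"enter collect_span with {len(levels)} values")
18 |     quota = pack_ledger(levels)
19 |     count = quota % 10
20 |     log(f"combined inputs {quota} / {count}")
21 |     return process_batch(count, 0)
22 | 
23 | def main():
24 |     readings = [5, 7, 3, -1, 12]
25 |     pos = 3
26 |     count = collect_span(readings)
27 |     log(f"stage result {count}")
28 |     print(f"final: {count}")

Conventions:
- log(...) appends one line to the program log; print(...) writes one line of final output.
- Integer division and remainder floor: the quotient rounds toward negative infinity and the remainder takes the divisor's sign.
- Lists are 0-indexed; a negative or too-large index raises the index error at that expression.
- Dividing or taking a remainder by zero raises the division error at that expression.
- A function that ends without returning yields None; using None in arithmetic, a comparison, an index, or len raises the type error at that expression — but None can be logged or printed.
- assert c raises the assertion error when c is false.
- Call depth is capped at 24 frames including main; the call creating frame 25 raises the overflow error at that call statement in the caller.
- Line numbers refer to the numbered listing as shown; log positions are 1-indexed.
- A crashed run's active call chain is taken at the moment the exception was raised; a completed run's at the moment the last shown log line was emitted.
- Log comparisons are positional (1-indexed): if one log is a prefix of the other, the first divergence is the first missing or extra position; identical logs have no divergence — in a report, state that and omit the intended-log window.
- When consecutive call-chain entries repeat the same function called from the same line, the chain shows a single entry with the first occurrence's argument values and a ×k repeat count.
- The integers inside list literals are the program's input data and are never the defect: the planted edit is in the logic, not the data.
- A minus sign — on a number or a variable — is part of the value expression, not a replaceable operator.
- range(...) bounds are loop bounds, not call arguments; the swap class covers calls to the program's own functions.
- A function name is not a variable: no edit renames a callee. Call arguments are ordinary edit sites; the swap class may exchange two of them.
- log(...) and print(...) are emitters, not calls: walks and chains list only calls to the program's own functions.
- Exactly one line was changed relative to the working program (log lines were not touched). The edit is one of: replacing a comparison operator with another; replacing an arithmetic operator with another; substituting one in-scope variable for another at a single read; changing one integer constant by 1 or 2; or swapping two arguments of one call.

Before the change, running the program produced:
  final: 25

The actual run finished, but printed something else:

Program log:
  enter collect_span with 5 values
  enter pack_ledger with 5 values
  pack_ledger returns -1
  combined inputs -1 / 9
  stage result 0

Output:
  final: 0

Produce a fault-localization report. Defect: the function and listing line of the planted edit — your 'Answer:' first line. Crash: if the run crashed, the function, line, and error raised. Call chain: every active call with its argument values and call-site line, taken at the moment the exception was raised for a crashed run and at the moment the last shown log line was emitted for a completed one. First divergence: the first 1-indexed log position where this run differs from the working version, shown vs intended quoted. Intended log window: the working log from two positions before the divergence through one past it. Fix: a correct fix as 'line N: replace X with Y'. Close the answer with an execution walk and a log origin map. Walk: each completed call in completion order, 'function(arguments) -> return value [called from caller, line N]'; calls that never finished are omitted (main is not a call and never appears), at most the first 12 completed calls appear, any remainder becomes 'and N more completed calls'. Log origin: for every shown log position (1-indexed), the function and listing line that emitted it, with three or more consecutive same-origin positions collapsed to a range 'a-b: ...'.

Answer: the defect is in process_batch at line 2.
Key fact: Position 5 is the first bad log line: 'stage result 0' should read 'descend: n=9 acc=0'.
Call chain: main.
First divergence: position 5 — the shown line 'stage result 0' should read 'descend: n=9 acc=0'.
Intended log window:
  3: pack_ledger returns -1
  4: combined inputs -1 / 9
  5: descend: n=9 acc=0
  6: descend: n=7 acc=9
Execution walk:
  pack_ledger([5, 7, 3, -1, 12]) -> -1  [called from collect_span, line 18]
  process_batch(9, 0) -> 0  [called from collect_span, line 21]
  collect_span([5, 7, 3, -1, 12]) -> 0  [called from main, line 26]
Log origins:
  1 — collect_span, line 17
  2 — pack_ledger, line 8
  3 — pack_ledger, line 13
  4 — collect_span, line 20
  5 — main, line 27
A correct fix: line 2: replace `!=` with `<=`.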